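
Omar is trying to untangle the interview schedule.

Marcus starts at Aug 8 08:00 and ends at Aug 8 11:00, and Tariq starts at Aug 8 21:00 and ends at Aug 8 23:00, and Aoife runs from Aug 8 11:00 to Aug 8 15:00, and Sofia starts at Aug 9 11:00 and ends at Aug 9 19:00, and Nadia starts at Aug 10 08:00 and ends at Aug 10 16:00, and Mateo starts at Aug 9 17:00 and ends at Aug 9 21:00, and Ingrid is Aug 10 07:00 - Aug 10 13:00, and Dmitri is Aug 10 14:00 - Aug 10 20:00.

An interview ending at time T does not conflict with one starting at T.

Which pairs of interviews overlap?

Sorted by start: Marcus, Aoife, Tariq, Sofia, Mateo, Ingrid, Nadia, Dmitri.
Aoife starts exactly when Marcus ends (back-to-back, no overlap), so Marcus has no further overlaps.
Tariq starts after Aoife ends, so Aoife has no further overlaps.
Sofia starts after Tariq ends, so Tariq has no further overlaps.
Mateo starts before Sofia ends → Sofia and Mateo overlap.
Ingrid starts after Sofia ends, so Sofia has no further overlaps.
Ingrid starts after Mateo ends, so Mateo has no further overlaps.
Nadia starts before Ingrid ends → Ingrid and Nadia overlap.
Dmitri starts after Ingrid ends.
Dmitri starts before Nadia ends → Nadia and Dmitri overlap.

Dmitri & Nadia, Ingrid & Nadia, Mateo & Sofia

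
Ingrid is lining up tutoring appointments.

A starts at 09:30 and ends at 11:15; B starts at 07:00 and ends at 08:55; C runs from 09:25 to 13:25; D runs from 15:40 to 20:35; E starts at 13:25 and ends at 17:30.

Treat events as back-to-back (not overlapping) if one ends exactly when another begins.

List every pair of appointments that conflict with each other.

A & C, D & E

Check each pair: they overlap iff neither finishes before the other starts.
Sorted by start: B, C, A, E, D.
C starts after B ends; B is clear from here.
A starts before C ends → C and A overlap.
E starts exactly when C ends (back-to-back, no overlap); C is clear from here.
E starts after A ends; A is clear from here.
D starts before E ends → E and D overlap.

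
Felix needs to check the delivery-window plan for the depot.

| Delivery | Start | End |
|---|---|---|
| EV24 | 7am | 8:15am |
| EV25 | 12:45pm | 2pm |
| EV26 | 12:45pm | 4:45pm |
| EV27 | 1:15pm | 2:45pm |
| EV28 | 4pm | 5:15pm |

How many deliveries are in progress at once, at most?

3

Walk through starts and ends in time order (an end at T is processed before a start at T):
7am start EV24 → 1
8:15am end EV24 → 0
12:45pm start EV25 → 1
12:45pm start EV26 → 2
1:15pm start EV27 → 3
2pm end EV25 → 2
2:45pm end EV27 → 1
4pm start EV28 → 2
4:45pm end EV26 → 1
5:15pm end EV28 → 0
Peak is 3, at 1:15pm (EV25, EV26, EV27).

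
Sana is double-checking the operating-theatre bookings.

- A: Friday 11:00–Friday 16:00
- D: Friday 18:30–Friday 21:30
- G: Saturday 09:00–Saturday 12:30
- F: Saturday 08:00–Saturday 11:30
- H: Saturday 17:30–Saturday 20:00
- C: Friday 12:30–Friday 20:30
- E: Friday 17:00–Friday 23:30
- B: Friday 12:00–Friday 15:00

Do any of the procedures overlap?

Yes

Two intervals overlap when each starts before the other ends.
Sorted by start: A, B, C, E, D, F, G, H.
B starts before A ends → A and B overlap.
That's a conflict, so the schedule is not conflict-free.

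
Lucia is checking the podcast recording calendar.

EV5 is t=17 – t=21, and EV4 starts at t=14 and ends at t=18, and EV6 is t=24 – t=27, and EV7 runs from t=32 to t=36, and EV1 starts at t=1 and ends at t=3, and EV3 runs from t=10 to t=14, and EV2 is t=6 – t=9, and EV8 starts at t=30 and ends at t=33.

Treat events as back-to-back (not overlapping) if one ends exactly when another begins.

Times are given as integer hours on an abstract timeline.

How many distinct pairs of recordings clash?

Sorted by start: EV1, EV2, EV3, EV4, EV5, EV6, EV8, EV7.
EV2 starts after EV1 ends; EV1 is clear from here.
EV3 starts after EV2 ends; EV2 is clear from here.
EV4 starts exactly when EV3 ends (back-to-back, no overlap); EV3 is clear from here.
EV5 starts before EV4 ends → EV4 and EV5 overlap.
EV6 starts after EV4 ends; EV4 is clear from here.
EV6 starts after EV5 ends; EV5 is clear from here.
EV8 starts after EV6 ends; EV6 is clear from here.
EV7 starts before EV8 ends → EV8 and EV7 overlap.
Overlapping pairs: EV4 & EV5, EV7 & EV8 — 2 in total.

2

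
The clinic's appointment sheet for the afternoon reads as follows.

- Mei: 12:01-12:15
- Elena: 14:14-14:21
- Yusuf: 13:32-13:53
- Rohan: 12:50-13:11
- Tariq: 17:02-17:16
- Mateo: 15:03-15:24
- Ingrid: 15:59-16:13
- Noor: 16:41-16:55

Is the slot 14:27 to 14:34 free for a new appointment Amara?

Mei: ends 12:15 at or before Amara starts 14:27 → clear.
Rohan: ends 13:11 at or before Amara starts 14:27 → clear.
Yusuf: ends 13:53 at or before Amara starts 14:27 → clear.
Elena: ends 14:21 at or before Amara starts 14:27 → clear.
Mateo: starts 15:03 at or after Amara ends 14:34 → clear.
Ingrid: starts 15:59 at or after Amara ends 14:34 → clear.
Noor: starts 16:41 at or after Amara ends 14:34 → clear.
Tariq: starts 17:02 at or after Amara ends 14:34 → clear.

Yes — the slot is free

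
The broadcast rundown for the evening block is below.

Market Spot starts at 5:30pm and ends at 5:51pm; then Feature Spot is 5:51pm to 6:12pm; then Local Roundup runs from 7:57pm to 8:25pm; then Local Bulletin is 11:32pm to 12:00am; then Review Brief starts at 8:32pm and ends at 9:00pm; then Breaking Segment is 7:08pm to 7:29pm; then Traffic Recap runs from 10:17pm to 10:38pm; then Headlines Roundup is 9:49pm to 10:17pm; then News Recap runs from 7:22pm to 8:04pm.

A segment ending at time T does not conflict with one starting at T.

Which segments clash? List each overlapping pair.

Two intervals overlap when each starts before the other ends.
Sorted by start: Market Spot, Feature Spot, Breaking Segment, News Recap, Local Roundup, Review Brief, Headlines Roundup, Traffic Recap, Local Bulletin.
Feature Spot starts exactly when Market Spot ends (back-to-back, no overlap); Market Spot is clear from here.
Breaking Segment starts after Feature Spot ends; Feature Spot is clear from here.
News Recap starts before Breaking Segment ends → Breaking Segment and News Recap overlap.
Local Roundup starts after Breaking Segment ends; Breaking Segment is clear from here.
Local Roundup starts before News Recap ends → News Recap and Local Roundup overlap.
Review Brief starts after News Recap ends; News Recap is clear from here.
Review Brief starts after Local Roundup ends; Local Roundup is clear from here.
Headlines Roundup starts after Review Brief ends; Review Brief is clear from here.
Traffic Recap starts exactly when Headlines Roundup ends (back-to-back, no overlap); Headlines Roundup is clear from here.
Local Bulletin starts after Traffic Recap ends.

Breaking Segment & News Recap, Local Roundup & News Recap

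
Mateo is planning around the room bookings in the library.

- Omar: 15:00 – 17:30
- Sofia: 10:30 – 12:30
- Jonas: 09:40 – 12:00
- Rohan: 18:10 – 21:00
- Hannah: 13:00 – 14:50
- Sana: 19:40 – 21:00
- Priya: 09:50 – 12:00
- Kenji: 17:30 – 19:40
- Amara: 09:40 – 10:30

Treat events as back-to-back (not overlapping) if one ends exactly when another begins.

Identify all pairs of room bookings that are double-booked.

Check each pair: they overlap iff neither finishes before the other starts.
Sorted by start: Jonas, Amara, Priya, Sofia, Hannah, Omar, Kenji, Rohan, Sana.
Amara starts before Jonas ends → Jonas and Amara overlap.
Priya starts before Jonas ends → Jonas and Priya overlap.
Sofia starts before Jonas ends → Jonas and Sofia overlap.
Hannah starts after Jonas ends, so nothing later overlaps Jonas either.
Priya starts before Amara ends → Amara and Priya overlap.
Sofia starts exactly when Amara ends (back-to-back, no overlap), so nothing later overlaps Amara either.
Sofia starts before Priya ends → Priya and Sofia overlap.
Hannah starts after Priya ends, so nothing later overlaps Priya either.
Hannah starts after Sofia ends, so nothing later overlaps Sofia either.
Omar starts after Hannah ends, so nothing later overlaps Hannah either.
Kenji starts exactly when Omar ends (back-to-back, no overlap), so nothing later overlaps Omar either.
Rohan starts before Kenji ends → Kenji and Rohan overlap.
Sana starts exactly when Kenji ends (back-to-back, no overlap).
Sana starts before Rohan ends → Rohan and Sana overlap.

Amara & Jonas, Amara & Priya, Jonas & Priya, Jonas & Sofia, Kenji & Rohan, Priya & Sofia, Rohan & Sana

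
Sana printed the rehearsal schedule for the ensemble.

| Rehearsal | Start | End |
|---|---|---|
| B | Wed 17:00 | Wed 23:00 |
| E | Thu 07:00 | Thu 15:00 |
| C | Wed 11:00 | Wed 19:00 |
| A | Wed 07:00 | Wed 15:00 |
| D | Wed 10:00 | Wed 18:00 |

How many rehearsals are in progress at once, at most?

Sweep the timeline, counting +1 at each start and −1 at each end (ends before starts at a tie):
Wed 07:00 start A → 1
Wed 10:00 start D → 2
Wed 11:00 start C → 3
Wed 15:00 end A → 2
Wed 17:00 start B → 3
Wed 18:00 end D → 2
Wed 19:00 end C → 1
Wed 23:00 end B → 0
Thu 07:00 start E → 1
Thu 15:00 end E → 0
Peak is 3, at Wed 11:00 (A, C, D).

3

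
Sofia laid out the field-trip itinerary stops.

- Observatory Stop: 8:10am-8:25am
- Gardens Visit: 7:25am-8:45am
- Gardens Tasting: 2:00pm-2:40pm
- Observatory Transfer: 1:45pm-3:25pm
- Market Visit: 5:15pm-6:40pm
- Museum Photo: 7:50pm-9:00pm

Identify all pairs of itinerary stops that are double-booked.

Check each pair: they overlap iff neither finishes before the other starts.
Sorted by start: Gardens Visit, Observatory Stop, Observatory Transfer, Gardens Tasting, Market Visit, Museum Photo.
Observatory Stop starts before Gardens Visit ends → Gardens Visit and Observatory Stop overlap.
Observatory Transfer starts after Gardens Visit ends; Gardens Visit is clear from here.
Observatory Transfer starts after Observatory Stop ends; Observatory Stop is clear from here.
Gardens Tasting starts before Observatory Transfer ends → Observatory Transfer and Gardens Tasting overlap.
Market Visit starts after Observatory Transfer ends; Observatory Transfer is clear from here.
Market Visit starts after Gardens Tasting ends; Gardens Tasting is clear from here.
Museum Photo starts after Market Visit ends.

Gardens Tasting & Observatory Transfer, Gardens Visit & Observatory Stop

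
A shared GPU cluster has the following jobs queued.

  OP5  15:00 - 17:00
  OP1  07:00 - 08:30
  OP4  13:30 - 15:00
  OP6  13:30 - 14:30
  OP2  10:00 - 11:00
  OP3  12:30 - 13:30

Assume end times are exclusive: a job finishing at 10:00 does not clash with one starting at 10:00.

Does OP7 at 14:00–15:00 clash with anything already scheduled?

OP1: ends 08:30 at or before OP7 starts 14:00 → clear.
OP2: ends 11:00 at or before OP7 starts 14:00 → clear.
OP3: ends 13:30 at or before OP7 starts 14:00 → clear.
OP4: starts 13:30 before OP7 ends 15:00, and ends 15:00 after OP7 starts 14:00 → overlap.
OP6: starts 13:30 before OP7 ends 15:00, and ends 14:30 after OP7 starts 14:00 → overlap.
OP5: starts 15:00 at or after OP7 ends 15:00 → clear.
OP7 overlaps OP4, OP6.

Yes — it overlaps OP4, OP6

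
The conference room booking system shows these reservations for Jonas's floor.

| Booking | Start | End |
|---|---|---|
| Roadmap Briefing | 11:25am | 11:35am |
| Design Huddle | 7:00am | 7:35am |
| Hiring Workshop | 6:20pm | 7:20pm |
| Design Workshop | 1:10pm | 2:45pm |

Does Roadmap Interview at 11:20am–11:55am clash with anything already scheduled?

Design Huddle: ends 7:35am at or before Roadmap Interview starts 11:20am → clear.
Roadmap Briefing: starts 11:25am before Roadmap Interview ends 11:55am, and ends 11:35am after Roadmap Interview starts 11:20am → overlap.
Design Workshop: starts 1:10pm at or after Roadmap Interview ends 11:55am → clear.
Hiring Workshop: starts 6:20pm at or after Roadmap Interview ends 11:55am → clear.
Roadmap Interview overlaps Roadmap Briefing.

Yes — it overlaps Roadmap Briefing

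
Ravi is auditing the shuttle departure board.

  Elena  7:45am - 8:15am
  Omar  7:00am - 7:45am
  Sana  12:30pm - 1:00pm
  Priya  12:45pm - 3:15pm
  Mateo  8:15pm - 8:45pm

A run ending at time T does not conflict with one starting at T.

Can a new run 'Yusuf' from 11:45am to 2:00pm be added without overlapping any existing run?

No — it overlaps Priya, Sana

Omar: ends 7:45am at or before Yusuf starts 11:45am → clear.
Elena: ends 8:15am at or before Yusuf starts 11:45am → clear.
Sana: starts 12:30pm before Yusuf ends 2:00pm, and ends 1:00pm after Yusuf starts 11:45am → overlap.
Priya: starts 12:45pm before Yusuf ends 2:00pm, and ends 3:15pm after Yusuf starts 11:45am → overlap.
Mateo: starts 8:15pm at or after Yusuf ends 2:00pm → clear.
Yusuf overlaps Sana, Priya.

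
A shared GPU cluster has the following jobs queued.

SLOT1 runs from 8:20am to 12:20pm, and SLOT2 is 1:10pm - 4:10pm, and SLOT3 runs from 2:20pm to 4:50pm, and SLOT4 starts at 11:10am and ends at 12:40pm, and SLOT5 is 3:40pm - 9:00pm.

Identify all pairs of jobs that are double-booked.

SLOT1 & SLOT4, SLOT2 & SLOT3, SLOT2 & SLOT5, SLOT3 & SLOT5

Sorted by start: SLOT1, SLOT4, SLOT2, SLOT3, SLOT5.
SLOT4 starts before SLOT1 ends → SLOT1 and SLOT4 overlap.
SLOT2 starts after SLOT1 ends, so nothing later overlaps SLOT1 either.
SLOT2 starts after SLOT4 ends, so nothing later overlaps SLOT4 either.
SLOT3 starts before SLOT2 ends → SLOT2 and SLOT3 overlap.
SLOT5 starts before SLOT2 ends → SLOT2 and SLOT5 overlap.
SLOT5 starts before SLOT3 ends → SLOT3 and SLOT5 overlap.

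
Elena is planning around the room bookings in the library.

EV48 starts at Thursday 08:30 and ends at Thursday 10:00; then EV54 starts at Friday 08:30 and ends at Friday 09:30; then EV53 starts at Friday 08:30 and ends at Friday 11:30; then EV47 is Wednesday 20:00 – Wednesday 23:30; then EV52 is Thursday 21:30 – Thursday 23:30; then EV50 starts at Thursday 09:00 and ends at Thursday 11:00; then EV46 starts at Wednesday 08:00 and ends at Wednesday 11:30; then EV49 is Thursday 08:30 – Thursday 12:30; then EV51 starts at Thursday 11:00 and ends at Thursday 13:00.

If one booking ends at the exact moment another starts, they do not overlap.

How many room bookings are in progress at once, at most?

Walk through starts and ends in time order (an end at T is processed before a start at T):
Wednesday 08:00 start EV46 → 1
Wednesday 11:30 end EV46 → 0
Wednesday 20:00 start EV47 → 1
Wednesday 23:30 end EV47 → 0
Thursday 08:30 start EV48 → 1
Thursday 08:30 start EV49 → 2
Thursday 09:00 start EV50 → 3
Thursday 10:00 end EV48 → 2
Thursday 11:00 end EV50 → 1
Thursday 11:00 start EV51 → 2
Thursday 12:30 end EV49 → 1
Thursday 13:00 end EV51 → 0
Thursday 21:30 start EV52 → 1
Thursday 23:30 end EV52 → 0
Friday 08:30 start EV53 → 1
Friday 08:30 start EV54 → 2
Friday 09:30 end EV54 → 1
Friday 11:30 end EV53 → 0
Peak is 3, at Thursday 09:00 (EV48, EV49, EV50).

3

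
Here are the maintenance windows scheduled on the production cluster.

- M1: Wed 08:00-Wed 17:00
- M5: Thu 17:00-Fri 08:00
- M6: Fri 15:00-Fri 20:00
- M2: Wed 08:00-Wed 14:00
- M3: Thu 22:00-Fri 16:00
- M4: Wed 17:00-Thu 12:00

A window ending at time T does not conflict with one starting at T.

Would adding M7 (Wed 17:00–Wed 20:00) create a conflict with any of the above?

Yes — it overlaps M4

M1: ends Wed 17:00 at or before M7 starts Wed 17:00 → clear.
M2: ends Wed 14:00 at or before M7 starts Wed 17:00 → clear.
M4: starts Wed 17:00 before M7 ends Wed 20:00, and ends Thu 12:00 after M7 starts Wed 17:00 → overlap.
M5: starts Thu 17:00 at or after M7 ends Wed 20:00 → clear.
M3: starts Thu 22:00 at or after M7 ends Wed 20:00 → clear.
M6: starts Fri 15:00 at or after M7 ends Wed 20:00 → clear.
M7 overlaps M4.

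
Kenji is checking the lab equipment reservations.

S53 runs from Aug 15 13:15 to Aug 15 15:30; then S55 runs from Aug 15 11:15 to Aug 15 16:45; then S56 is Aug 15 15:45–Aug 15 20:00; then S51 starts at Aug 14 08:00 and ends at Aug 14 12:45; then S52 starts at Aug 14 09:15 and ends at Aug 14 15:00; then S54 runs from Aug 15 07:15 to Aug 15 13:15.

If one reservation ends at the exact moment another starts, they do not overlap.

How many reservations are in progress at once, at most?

Sort all start/end points and keep a running count:
Aug 14 08:00 start S51 → 1
Aug 14 09:15 start S52 → 2
Aug 14 12:45 end S51 → 1
Aug 14 15:00 end S52 → 0
Aug 15 07:15 start S54 → 1
Aug 15 11:15 start S55 → 2
Aug 15 13:15 end S54 → 1
Aug 15 13:15 start S53 → 2
Aug 15 15:30 end S53 → 1
Aug 15 15:45 start S56 → 2
Aug 15 16:45 end S55 → 1
Aug 15 20:00 end S56 → 0
Peak is 2, at Aug 14 09:15 (S51, S52).

2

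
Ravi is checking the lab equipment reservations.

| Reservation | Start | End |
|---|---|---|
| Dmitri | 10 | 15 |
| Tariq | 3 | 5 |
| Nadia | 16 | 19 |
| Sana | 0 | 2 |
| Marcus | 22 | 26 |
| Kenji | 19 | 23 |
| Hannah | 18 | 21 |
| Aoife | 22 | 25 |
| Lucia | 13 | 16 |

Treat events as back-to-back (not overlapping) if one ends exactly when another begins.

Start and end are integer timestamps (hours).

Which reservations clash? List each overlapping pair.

Check each pair: they overlap iff neither finishes before the other starts.
Sorted by start: Sana, Tariq, Dmitri, Lucia, Nadia, Hannah, Kenji, Aoife, Marcus.
Tariq starts after Sana ends, so Sana has no further overlaps.
Dmitri starts after Tariq ends, so Tariq has no further overlaps.
Lucia starts before Dmitri ends → Dmitri and Lucia overlap.
Nadia starts after Dmitri ends, so Dmitri has no further overlaps.
Nadia starts exactly when Lucia ends (back-to-back, no overlap), so Lucia has no further overlaps.
Hannah starts before Nadia ends → Nadia and Hannah overlap.
Kenji starts exactly when Nadia ends (back-to-back, no overlap), so Nadia has no further overlaps.
Kenji starts before Hannah ends → Hannah and Kenji overlap.
Aoife starts after Hannah ends, so Hannah has no further overlaps.
Aoife starts before Kenji ends → Kenji and Aoife overlap.
Marcus starts before Kenji ends → Kenji and Marcus overlap.
Marcus starts before Aoife ends → Aoife and Marcus overlap.

Aoife & Kenji, Aoife & Marcus, Dmitri & Lucia, Hannah & Kenji, Hannah & Nadia, Kenji & Marcus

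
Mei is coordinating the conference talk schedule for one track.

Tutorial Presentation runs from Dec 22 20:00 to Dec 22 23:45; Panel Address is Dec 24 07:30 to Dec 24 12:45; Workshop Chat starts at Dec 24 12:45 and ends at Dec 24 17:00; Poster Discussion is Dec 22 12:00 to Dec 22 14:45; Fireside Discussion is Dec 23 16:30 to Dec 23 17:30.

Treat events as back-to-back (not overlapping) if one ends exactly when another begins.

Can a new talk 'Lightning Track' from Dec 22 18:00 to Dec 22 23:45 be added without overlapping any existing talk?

Poster Discussion: ends Dec 22 14:45 at or before Lightning Track starts Dec 22 18:00 → clear.
Tutorial Presentation: starts Dec 22 20:00 before Lightning Track ends Dec 22 23:45, and ends Dec 22 23:45 after Lightning Track starts Dec 22 18:00 → overlap.
Fireside Discussion: starts Dec 23 16:30 at or after Lightning Track ends Dec 22 23:45 → clear.
Panel Address: starts Dec 24 07:30 at or after Lightning Track ends Dec 22 23:45 → clear.
Workshop Chat: starts Dec 24 12:45 at or after Lightning Track ends Dec 22 23:45 → clear.
Lightning Track overlaps Tutorial Presentation.

No — it overlaps Tutorial Presentation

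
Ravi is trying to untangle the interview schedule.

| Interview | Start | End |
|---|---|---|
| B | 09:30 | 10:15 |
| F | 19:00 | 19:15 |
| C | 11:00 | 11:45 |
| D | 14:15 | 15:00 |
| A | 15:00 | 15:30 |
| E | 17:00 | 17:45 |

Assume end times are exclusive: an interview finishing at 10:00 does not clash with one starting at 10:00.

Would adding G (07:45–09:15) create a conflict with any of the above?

B: starts 09:30 at or after G ends 09:15 → clear.
C: starts 11:00 at or after G ends 09:15 → clear.
D: starts 14:15 at or after G ends 09:15 → clear.
A: starts 15:00 at or after G ends 09:15 → clear.
E: starts 17:00 at or after G ends 09:15 → clear.
F: starts 19:00 at or after G ends 09:15 → clear.

No — it doesn't clash with anything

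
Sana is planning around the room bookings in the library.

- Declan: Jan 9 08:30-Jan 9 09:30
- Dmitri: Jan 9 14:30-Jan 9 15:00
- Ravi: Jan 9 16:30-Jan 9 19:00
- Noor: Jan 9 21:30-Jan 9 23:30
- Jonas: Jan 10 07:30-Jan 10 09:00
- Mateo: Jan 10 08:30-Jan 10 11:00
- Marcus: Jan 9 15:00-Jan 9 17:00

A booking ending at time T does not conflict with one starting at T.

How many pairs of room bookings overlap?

2

Check each pair: they overlap iff neither finishes before the other starts.
Sorted by start: Declan, Dmitri, Marcus, Ravi, Noor, Jonas, Mateo.
Dmitri starts after Declan ends, so Declan has no further overlaps.
Marcus starts exactly when Dmitri ends (back-to-back, no overlap), so Dmitri has no further overlaps.
Ravi starts before Marcus ends → Marcus and Ravi overlap.
Noor starts after Marcus ends, so Marcus has no further overlaps.
Noor starts after Ravi ends, so Ravi has no further overlaps.
Jonas starts after Noor ends, so Noor has no further overlaps.
Mateo starts before Jonas ends → Jonas and Mateo overlap.
Overlapping pairs: Jonas & Mateo, Marcus & Ravi — 2 in total.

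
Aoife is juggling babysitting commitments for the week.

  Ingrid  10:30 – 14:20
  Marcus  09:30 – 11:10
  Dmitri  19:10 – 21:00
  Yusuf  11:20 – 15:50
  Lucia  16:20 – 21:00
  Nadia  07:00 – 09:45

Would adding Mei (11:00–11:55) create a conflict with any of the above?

Nadia: ends 09:45 at or before Mei starts 11:00 → clear.
Marcus: starts 09:30 before Mei ends 11:55, and ends 11:10 after Mei starts 11:00 → overlap.
Ingrid: starts 10:30 before Mei ends 11:55, and ends 14:20 after Mei starts 11:00 → overlap.
Yusuf: starts 11:20 before Mei ends 11:55, and ends 15:50 after Mei starts 11:00 → overlap.
Lucia: starts 16:20 at or after Mei ends 11:55 → clear.
Dmitri: starts 19:10 at or after Mei ends 11:55 → clear.
Mei overlaps Ingrid, Marcus, Yusuf.

Yes — it overlaps Ingrid, Marcus, Yusuf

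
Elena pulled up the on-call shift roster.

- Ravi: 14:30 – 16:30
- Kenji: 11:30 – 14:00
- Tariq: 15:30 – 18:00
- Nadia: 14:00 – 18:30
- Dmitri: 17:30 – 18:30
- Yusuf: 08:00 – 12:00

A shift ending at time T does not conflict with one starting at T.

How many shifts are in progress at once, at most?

Walk through starts and ends in time order (an end at T is processed before a start at T):
08:00 start Yusuf → 1
11:30 start Kenji → 2
12:00 end Yusuf → 1
14:00 end Kenji → 0
14:00 start Nadia → 1
14:30 start Ravi → 2
15:30 start Tariq → 3
16:30 end Ravi → 2
17:30 start Dmitri → 3
18:00 end Tariq → 2
18:30 end Dmitri → 1
18:30 end Nadia → 0
Peak is 3, at 15:30 (Nadia, Ravi, Tariq).

3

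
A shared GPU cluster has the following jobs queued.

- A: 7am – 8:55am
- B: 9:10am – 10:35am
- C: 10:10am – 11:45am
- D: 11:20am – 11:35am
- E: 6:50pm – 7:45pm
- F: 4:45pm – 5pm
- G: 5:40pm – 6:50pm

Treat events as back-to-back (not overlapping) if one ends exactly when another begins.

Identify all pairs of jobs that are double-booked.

B & C, C & D

Sorted by start: A, B, C, D, F, G, E.
B starts after A ends, so nothing later overlaps A either.
C starts before B ends → B and C overlap.
D starts after B ends, so nothing later overlaps B either.
D starts before C ends → C and D overlap.
F starts after C ends, so nothing later overlaps C either.
F starts after D ends, so nothing later overlaps D either.
G starts after F ends, so nothing later overlaps F either.
E starts exactly when G ends (back-to-back, no overlap).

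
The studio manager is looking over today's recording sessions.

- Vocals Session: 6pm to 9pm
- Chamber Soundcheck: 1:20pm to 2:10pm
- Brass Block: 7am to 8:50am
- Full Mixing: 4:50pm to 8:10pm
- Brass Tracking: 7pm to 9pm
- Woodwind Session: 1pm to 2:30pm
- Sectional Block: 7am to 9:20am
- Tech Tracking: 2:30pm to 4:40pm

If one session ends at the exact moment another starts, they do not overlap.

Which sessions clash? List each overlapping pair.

Sorted by start: Brass Block, Sectional Block, Woodwind Session, Chamber Soundcheck, Tech Tracking, Full Mixing, Vocals Session, Brass Tracking.
Sectional Block starts before Brass Block ends → Brass Block and Sectional Block overlap.
Woodwind Session starts after Brass Block ends — done with Brass Block.
Woodwind Session starts after Sectional Block ends — done with Sectional Block.
Chamber Soundcheck starts before Woodwind Session ends → Woodwind Session and Chamber Soundcheck overlap.
Tech Tracking starts exactly when Woodwind Session ends (back-to-back, no overlap) — done with Woodwind Session.
Tech Tracking starts after Chamber Soundcheck ends — done with Chamber Soundcheck.
Full Mixing starts after Tech Tracking ends — done with Tech Tracking.
Vocals Session starts before Full Mixing ends → Full Mixing and Vocals Session overlap.
Brass Tracking starts before Full Mixing ends → Full Mixing and Brass Tracking overlap.
Brass Tracking starts before Vocals Session ends → Vocals Session and Brass Tracking overlap.

Brass Block & Sectional Block, Brass Tracking & Full Mixing, Brass Tracking & Vocals Session, Chamber Soundcheck & Woodwind Session, Full Mixing & Vocals Session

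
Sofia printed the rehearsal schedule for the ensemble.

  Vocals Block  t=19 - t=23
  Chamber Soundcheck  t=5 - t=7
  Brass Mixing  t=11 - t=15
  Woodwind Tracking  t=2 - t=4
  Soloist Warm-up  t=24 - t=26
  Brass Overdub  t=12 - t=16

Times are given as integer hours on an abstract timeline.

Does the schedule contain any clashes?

Yes

Two intervals overlap when each starts before the other ends.
Sorted by start: Woodwind Tracking, Chamber Soundcheck, Brass Mixing, Brass Overdub, Vocals Block, Soloist Warm-up.
Chamber Soundcheck starts after Woodwind Tracking ends, so nothing later overlaps Woodwind Tracking either.
Brass Mixing starts after Chamber Soundcheck ends, so nothing later overlaps Chamber Soundcheck either.
Brass Overdub starts before Brass Mixing ends → Brass Mixing and Brass Overdub overlap.
That's a conflict, so the schedule is not conflict-free.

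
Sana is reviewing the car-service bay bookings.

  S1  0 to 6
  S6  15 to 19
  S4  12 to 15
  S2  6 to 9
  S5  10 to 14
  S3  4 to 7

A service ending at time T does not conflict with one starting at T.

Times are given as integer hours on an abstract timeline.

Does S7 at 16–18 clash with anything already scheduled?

Yes — it overlaps S6

S1: ends 6 at or before S7 starts 16 → clear.
S3: ends 7 at or before S7 starts 16 → clear.
S2: ends 9 at or before S7 starts 16 → clear.
S5: ends 14 at or before S7 starts 16 → clear.
S4: ends 15 at or before S7 starts 16 → clear.
S6: starts 15 before S7 ends 18, and ends 19 after S7 starts 16 → overlap.
S7 overlaps S6.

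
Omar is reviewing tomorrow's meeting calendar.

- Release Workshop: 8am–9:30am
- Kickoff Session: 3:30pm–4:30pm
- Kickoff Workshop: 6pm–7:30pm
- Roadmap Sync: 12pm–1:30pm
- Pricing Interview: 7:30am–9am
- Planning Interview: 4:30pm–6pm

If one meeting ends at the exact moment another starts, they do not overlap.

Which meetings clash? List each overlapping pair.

Check each pair: they overlap iff neither finishes before the other starts.
Sorted by start: Pricing Interview, Release Workshop, Roadmap Sync, Kickoff Session, Planning Interview, Kickoff Workshop.
Release Workshop starts before Pricing Interview ends → Pricing Interview and Release Workshop overlap.
Roadmap Sync starts after Pricing Interview ends, so nothing later overlaps Pricing Interview either.
Roadmap Sync starts after Release Workshop ends, so nothing later overlaps Release Workshop either.
Kickoff Session starts after Roadmap Sync ends, so nothing later overlaps Roadmap Sync either.
Planning Interview starts exactly when Kickoff Session ends (back-to-back, no overlap), so nothing later overlaps Kickoff Session either.
Kickoff Workshop starts exactly when Planning Interview ends (back-to-back, no overlap).

Pricing Interview & Release Workshop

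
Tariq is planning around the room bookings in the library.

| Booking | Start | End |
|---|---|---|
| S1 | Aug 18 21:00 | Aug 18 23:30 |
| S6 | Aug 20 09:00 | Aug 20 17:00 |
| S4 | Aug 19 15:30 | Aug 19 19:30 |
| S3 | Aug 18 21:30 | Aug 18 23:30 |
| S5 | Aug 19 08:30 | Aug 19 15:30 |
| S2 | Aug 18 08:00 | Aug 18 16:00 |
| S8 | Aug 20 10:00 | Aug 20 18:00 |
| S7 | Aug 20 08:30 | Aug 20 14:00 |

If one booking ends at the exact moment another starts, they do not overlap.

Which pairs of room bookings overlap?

Sorted by start: S2, S1, S3, S5, S4, S7, S6, S8.
S1 starts after S2 ends, so nothing later overlaps S2 either.
S3 starts before S1 ends → S1 and S3 overlap.
S5 starts after S1 ends, so nothing later overlaps S1 either.
S5 starts after S3 ends, so nothing later overlaps S3 either.
S4 starts exactly when S5 ends (back-to-back, no overlap), so nothing later overlaps S5 either.
S7 starts after S4 ends, so nothing later overlaps S4 either.
S6 starts before S7 ends → S7 and S6 overlap.
S8 starts before S7 ends → S7 and S8 overlap.
S8 starts before S6 ends → S6 and S8 overlap.

S1 & S3, S6 & S7, S6 & S8, S7 & S8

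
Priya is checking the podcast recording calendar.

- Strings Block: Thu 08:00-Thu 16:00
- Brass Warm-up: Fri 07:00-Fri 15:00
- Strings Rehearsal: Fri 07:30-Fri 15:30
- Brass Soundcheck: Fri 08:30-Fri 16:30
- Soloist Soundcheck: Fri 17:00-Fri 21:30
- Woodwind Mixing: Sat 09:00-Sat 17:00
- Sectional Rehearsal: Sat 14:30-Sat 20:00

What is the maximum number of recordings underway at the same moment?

Sort all start/end points and keep a running count:
Thu 08:00 start Strings Block → 1
Thu 16:00 end Strings Block → 0
Fri 07:00 start Brass Warm-up → 1
Fri 07:30 start Strings Rehearsal → 2
Fri 08:30 start Brass Soundcheck → 3
Fri 15:00 end Brass Warm-up → 2
Fri 15:30 end Strings Rehearsal → 1
Fri 16:30 end Brass Soundcheck → 0
Fri 17:00 start Soloist Soundcheck → 1
Fri 21:30 end Soloist Soundcheck → 0
Sat 09:00 start Woodwind Mixing → 1
Sat 14:30 start Sectional Rehearsal → 2
Sat 17:00 end Woodwind Mixing → 1
Sat 20:00 end Sectional Rehearsal → 0
Peak is 3, at Fri 08:30 (Brass Soundcheck, Brass Warm-up, Strings Rehearsal).

3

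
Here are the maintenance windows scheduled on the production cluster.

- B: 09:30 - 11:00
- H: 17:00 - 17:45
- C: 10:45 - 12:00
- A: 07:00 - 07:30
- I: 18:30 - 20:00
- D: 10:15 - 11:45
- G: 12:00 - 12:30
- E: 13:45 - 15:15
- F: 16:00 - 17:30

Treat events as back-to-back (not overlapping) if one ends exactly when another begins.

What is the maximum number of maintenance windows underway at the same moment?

3

Walk through starts and ends in time order (an end at T is processed before a start at T):
07:00 start A → 1
07:30 end A → 0
09:30 start B → 1
10:15 start D → 2
10:45 start C → 3
11:00 end B → 2
11:45 end D → 1
12:00 end C → 0
12:00 start G → 1
12:30 end G → 0
13:45 start E → 1
15:15 end E → 0
16:00 start F → 1
17:00 start H → 2
17:30 end F → 1
17:45 end H → 0
18:30 start I → 1
20:00 end I → 0
Peak is 3, at 10:45 (B, C, D).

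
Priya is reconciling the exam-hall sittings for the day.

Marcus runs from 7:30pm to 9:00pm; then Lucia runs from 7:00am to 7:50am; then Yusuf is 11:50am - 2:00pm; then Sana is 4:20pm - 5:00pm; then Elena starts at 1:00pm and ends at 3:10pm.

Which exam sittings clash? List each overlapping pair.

Sorted by start: Lucia, Yusuf, Elena, Sana, Marcus.
Yusuf starts after Lucia ends, so nothing later overlaps Lucia either.
Elena starts before Yusuf ends → Yusuf and Elena overlap.
Sana starts after Yusuf ends, so nothing later overlaps Yusuf either.
Sana starts after Elena ends, so nothing later overlaps Elena either.
Marcus starts after Sana ends.

Elena & Yusuf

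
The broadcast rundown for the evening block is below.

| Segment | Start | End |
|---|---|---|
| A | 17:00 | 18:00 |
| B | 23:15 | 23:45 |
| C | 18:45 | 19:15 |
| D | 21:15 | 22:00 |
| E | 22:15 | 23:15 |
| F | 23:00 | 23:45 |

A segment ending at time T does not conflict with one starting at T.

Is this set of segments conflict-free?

No

Sorted by start: A, C, D, E, F, B.
C starts after A ends — done with A.
D starts after C ends — done with C.
E starts after D ends — done with D.
F starts before E ends → E and F overlap.
That's a conflict, so the schedule is not conflict-free.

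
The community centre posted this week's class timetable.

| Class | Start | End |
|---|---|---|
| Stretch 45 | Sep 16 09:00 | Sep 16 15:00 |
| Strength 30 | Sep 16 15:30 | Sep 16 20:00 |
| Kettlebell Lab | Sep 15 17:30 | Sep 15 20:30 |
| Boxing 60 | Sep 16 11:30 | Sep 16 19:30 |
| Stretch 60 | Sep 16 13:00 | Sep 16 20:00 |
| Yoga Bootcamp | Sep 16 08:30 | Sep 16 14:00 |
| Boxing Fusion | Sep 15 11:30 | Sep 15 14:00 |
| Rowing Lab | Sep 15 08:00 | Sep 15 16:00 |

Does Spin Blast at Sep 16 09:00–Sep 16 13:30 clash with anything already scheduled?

Rowing Lab: ends Sep 15 16:00 at or before Spin Blast starts Sep 16 09:00 → clear.
Boxing Fusion: ends Sep 15 14:00 at or before Spin Blast starts Sep 16 09:00 → clear.
Kettlebell Lab: ends Sep 15 20:30 at or before Spin Blast starts Sep 16 09:00 → clear.
Yoga Bootcamp: starts Sep 16 08:30 before Spin Blast ends Sep 16 13:30, and ends Sep 16 14:00 after Spin Blast starts Sep 16 09:00 → overlap.
Stretch 45: starts Sep 16 09:00 before Spin Blast ends Sep 16 13:30, and ends Sep 16 15:00 after Spin Blast starts Sep 16 09:00 → overlap.
Boxing 60: starts Sep 16 11:30 before Spin Blast ends Sep 16 13:30, and ends Sep 16 19:30 after Spin Blast starts Sep 16 09:00 → overlap.
Stretch 60: starts Sep 16 13:00 before Spin Blast ends Sep 16 13:30, and ends Sep 16 20:00 after Spin Blast starts Sep 16 09:00 → overlap.
Strength 30: starts Sep 16 15:30 at or after Spin Blast ends Sep 16 13:30 → clear.
Spin Blast overlaps Yoga Bootcamp, Stretch 45, Stretch 60, Boxing 60.

Yes — it overlaps Boxing 60, Stretch 45, Stretch 60, Yoga Bootcamp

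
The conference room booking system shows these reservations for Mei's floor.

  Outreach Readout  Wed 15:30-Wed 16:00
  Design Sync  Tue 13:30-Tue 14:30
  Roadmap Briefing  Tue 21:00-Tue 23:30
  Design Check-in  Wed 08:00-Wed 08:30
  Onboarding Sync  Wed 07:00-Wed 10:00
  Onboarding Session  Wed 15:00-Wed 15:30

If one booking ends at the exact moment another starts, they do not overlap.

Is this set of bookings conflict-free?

Sorted by start: Design Sync, Roadmap Briefing, Onboarding Sync, Design Check-in, Onboarding Session, Outreach Readout.
Roadmap Briefing starts after Design Sync ends; Design Sync is clear from here.
Onboarding Sync starts after Roadmap Briefing ends; Roadmap Briefing is clear from here.
Design Check-in starts before Onboarding Sync ends → Onboarding Sync and Design Check-in overlap.
That's a conflict, so the schedule is not conflict-free.

No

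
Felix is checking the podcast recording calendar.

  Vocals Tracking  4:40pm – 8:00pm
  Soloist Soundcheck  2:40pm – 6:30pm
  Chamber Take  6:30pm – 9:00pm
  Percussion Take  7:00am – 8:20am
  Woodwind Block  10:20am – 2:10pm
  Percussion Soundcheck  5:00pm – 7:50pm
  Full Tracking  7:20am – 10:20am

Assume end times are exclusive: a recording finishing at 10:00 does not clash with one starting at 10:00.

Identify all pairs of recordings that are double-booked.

Chamber Take & Percussion Soundcheck, Chamber Take & Vocals Tracking, Full Tracking & Percussion Take, Percussion Soundcheck & Soloist Soundcheck, Percussion Soundcheck & Vocals Tracking, Soloist Soundcheck & Vocals Tracking

Two intervals overlap when each starts before the other ends.
Sorted by start: Percussion Take, Full Tracking, Woodwind Block, Soloist Soundcheck, Vocals Tracking, Percussion Soundcheck, Chamber Take.
Full Tracking starts before Percussion Take ends → Percussion Take and Full Tracking overlap.
Woodwind Block starts after Percussion Take ends — done with Percussion Take.
Woodwind Block starts exactly when Full Tracking ends (back-to-back, no overlap) — done with Full Tracking.
Soloist Soundcheck starts after Woodwind Block ends — done with Woodwind Block.
Vocals Tracking starts before Soloist Soundcheck ends → Soloist Soundcheck and Vocals Tracking overlap.
Percussion Soundcheck starts before Soloist Soundcheck ends → Soloist Soundcheck and Percussion Soundcheck overlap.
Chamber Take starts exactly when Soloist Soundcheck ends (back-to-back, no overlap).
Percussion Soundcheck starts before Vocals Tracking ends → Vocals Tracking and Percussion Soundcheck overlap.
Chamber Take starts before Vocals Tracking ends → Vocals Tracking and Chamber Take overlap.
Chamber Take starts before Percussion Soundcheck ends → Percussion Soundcheck and Chamber Take overlap.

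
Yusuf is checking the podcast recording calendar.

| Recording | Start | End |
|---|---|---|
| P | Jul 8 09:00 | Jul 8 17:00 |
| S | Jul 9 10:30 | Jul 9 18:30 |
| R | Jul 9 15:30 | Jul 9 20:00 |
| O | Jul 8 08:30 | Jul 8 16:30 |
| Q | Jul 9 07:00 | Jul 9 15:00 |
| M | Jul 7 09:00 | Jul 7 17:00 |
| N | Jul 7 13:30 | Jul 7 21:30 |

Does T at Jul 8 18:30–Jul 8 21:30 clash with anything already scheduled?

M: ends Jul 7 17:00 at or before T starts Jul 8 18:30 → clear.
N: ends Jul 7 21:30 at or before T starts Jul 8 18:30 → clear.
O: ends Jul 8 16:30 at or before T starts Jul 8 18:30 → clear.
P: ends Jul 8 17:00 at or before T starts Jul 8 18:30 → clear.
Q: starts Jul 9 07:00 at or after T ends Jul 8 21:30 → clear.
S: starts Jul 9 10:30 at or after T ends Jul 8 21:30 → clear.
R: starts Jul 9 15:30 at or after T ends Jul 8 21:30 → clear.

No — it doesn't clash with anything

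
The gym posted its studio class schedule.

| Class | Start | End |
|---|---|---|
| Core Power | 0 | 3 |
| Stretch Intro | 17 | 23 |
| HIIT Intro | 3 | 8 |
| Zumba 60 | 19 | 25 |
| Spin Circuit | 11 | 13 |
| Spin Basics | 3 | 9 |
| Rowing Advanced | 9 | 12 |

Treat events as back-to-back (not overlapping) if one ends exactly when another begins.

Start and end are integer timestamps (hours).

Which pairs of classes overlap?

HIIT Intro & Spin Basics, Rowing Advanced & Spin Circuit, Stretch Intro & Zumba 60

Check each pair: they overlap iff neither finishes before the other starts.
Sorted by start: Core Power, HIIT Intro, Spin Basics, Rowing Advanced, Spin Circuit, Stretch Intro, Zumba 60.
HIIT Intro starts exactly when Core Power ends (back-to-back, no overlap), so nothing later overlaps Core Power either.
Spin Basics starts before HIIT Intro ends → HIIT Intro and Spin Basics overlap.
Rowing Advanced starts after HIIT Intro ends, so nothing later overlaps HIIT Intro either.
Rowing Advanced starts exactly when Spin Basics ends (back-to-back, no overlap), so nothing later overlaps Spin Basics either.
Spin Circuit starts before Rowing Advanced ends → Rowing Advanced and Spin Circuit overlap.
Stretch Intro starts after Rowing Advanced ends, so nothing later overlaps Rowing Advanced either.
Stretch Intro starts after Spin Circuit ends, so nothing later overlaps Spin Circuit either.
Zumba 60 starts before Stretch Intro ends → Stretch Intro and Zumba 60 overlap.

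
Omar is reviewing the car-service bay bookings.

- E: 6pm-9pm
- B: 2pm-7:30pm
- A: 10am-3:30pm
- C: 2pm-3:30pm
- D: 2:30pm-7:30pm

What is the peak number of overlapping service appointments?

Sweep the timeline, counting +1 at each start and −1 at each end (ends before starts at a tie):
10am start A → 1
2pm start B → 2
2pm start C → 3
2:30pm start D → 4
3:30pm end A → 3
3:30pm end C → 2
6pm start E → 3
7:30pm end B → 2
7:30pm end D → 1
9pm end E → 0
Peak is 4, at 2:30pm (A, B, C, D).

4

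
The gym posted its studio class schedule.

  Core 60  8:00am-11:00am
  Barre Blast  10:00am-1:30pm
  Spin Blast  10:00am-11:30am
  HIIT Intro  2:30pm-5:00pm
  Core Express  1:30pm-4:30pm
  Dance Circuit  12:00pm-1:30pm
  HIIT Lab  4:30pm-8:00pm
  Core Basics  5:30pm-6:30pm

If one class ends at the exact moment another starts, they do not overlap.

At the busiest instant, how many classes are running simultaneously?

Sweep the timeline, counting +1 at each start and −1 at each end (ends before starts at a tie):
8:00am start Core 60 → 1
10:00am start Barre Blast → 2
10:00am start Spin Blast → 3
11:00am end Core 60 → 2
11:30am end Spin Blast → 1
12:00pm start Dance Circuit → 2
1:30pm end Barre Blast → 1
1:30pm end Dance Circuit → 0
1:30pm start Core Express → 1
2:30pm start HIIT Intro → 2
4:30pm end Core Express → 1
4:30pm start HIIT Lab → 2
5:00pm end HIIT Intro → 1
5:30pm start Core Basics → 2
6:30pm end Core Basics → 1
8:00pm end HIIT Lab → 0
Peak is 3, at 10:00am (Barre Blast, Core 60, Spin Blast).

3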